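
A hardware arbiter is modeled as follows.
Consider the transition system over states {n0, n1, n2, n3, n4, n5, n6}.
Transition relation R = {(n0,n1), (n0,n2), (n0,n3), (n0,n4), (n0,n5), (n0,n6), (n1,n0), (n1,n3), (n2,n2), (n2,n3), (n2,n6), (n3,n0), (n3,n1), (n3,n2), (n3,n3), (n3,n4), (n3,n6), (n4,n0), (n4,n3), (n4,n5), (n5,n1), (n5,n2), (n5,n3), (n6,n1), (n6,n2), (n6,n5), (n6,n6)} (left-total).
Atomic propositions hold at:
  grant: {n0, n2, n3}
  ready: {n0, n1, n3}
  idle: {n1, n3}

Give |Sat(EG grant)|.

3

EG grant: greatest fixpoint, start Z0 = {n0, n2, n3}, keep only states in Sat with some successor in Z. Already a fixed point.
Sat(EG grant) = {n0, n2, n3}
|Sat(EG grant)| = |{n0, n2, n3}| = 3.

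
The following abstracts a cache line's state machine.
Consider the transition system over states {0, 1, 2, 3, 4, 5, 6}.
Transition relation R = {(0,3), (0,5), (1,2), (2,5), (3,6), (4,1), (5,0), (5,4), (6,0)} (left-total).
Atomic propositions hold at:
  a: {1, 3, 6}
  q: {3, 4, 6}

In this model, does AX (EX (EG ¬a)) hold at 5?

No

Sat(¬a) = {0, 2, 4, 5}
EG ¬a: greatest fixpoint, start Z0 = {0, 2, 4, 5}, keep only states in Sat with some successor in Z. Z1 = {0, 2, 5}; fixed.
Sat(EG ¬a) = {0, 2, 5}
Sat(EX (EG ¬a)) = {s : some successor in {0, 2, 5}} = {0, 1, 2, 5, 6}
Sat(AX (EX (EG ¬a))) = {s : every successor in {0, 1, 2, 5, 6}} = {1, 2, 3, 4, 6}
5 ∉ Sat(AX (EX (EG ¬a))) = {1, 2, 3, 4, 6}, so the formula does not hold at 5.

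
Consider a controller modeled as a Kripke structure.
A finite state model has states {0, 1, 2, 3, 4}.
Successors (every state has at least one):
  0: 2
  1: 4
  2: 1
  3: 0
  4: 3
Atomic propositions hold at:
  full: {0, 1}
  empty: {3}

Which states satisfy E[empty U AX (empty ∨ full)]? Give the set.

{2, 3, 4}

Sat(empty ∨ full) = {0, 1, 3}
Sat(AX (empty ∨ full)) = {s : every successor in {0, 1, 3}} = {2, 3, 4}
E[empty U AX (empty ∨ full)]: least fixpoint, start Z0 = Sat(AX (empty ∨ full)) = {2, 3, 4}, add states in Sat(empty) with some successor in Z. Already a fixed point.
Sat(E[empty U AX (empty ∨ full)]) = {2, 3, 4}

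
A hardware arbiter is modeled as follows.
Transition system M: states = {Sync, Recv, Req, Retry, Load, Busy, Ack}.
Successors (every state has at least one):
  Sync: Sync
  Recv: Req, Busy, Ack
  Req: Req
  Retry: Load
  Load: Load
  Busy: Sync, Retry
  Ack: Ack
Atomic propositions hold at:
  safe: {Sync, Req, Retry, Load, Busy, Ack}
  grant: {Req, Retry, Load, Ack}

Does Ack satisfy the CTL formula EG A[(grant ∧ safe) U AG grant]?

Yes

Sat(grant ∧ safe) = {Req, Retry, Load, Ack}
AG grant: greatest fixpoint, start Z0 = {Req, Retry, Load, Ack}, keep only states in Sat with every successor in Z. Already a fixed point.
Sat(AG grant) = {Req, Retry, Load, Ack}
A[(grant ∧ safe) U AG grant]: least fixpoint, start Z0 = Sat(AG grant) = {Req, Retry, Load, Ack}, add states in Sat(grant ∧ safe) with every successor in Z. Already a fixed point.
Sat(A[(grant ∧ safe) U AG grant]) = {Req, Retry, Load, Ack}
EG A[(grant ∧ safe) U AG grant]: greatest fixpoint, start Z0 = {Req, Retry, Load, Ack}, keep only states in Sat with some successor in Z. Already a fixed point.
Sat(EG A[(grant ∧ safe) U AG grant]) = {Req, Retry, Load, Ack}
Ack ∈ Sat(EG A[(grant ∧ safe) U AG grant]) = {Req, Retry, Load, Ack}, so the formula holds at Ack.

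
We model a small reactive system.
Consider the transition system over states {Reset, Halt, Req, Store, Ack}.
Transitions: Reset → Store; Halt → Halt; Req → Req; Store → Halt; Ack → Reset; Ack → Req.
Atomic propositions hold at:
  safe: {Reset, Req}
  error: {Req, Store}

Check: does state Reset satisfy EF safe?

EF safe: least fixpoint, start Z0 = {Reset, Req}, add states with some successor in Z. Z1 = {Reset, Req, Ack}; fixed.
Sat(EF safe) = {Reset, Req, Ack}
Reset ∈ Sat(EF safe) = {Reset, Req, Ack}, so the formula holds at Reset.

Yes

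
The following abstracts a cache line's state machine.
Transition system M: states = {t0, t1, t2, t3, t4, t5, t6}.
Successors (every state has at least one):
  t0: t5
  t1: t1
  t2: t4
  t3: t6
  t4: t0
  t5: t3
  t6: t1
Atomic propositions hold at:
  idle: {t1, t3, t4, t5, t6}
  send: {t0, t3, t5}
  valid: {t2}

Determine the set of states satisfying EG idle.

EG idle: greatest fixpoint, start Z0 = {t1, t3, t4, t5, t6}, keep only states in Sat with some successor in Z. Z1 = {t1, t3, t5, t6}; fixed.
Sat(EG idle) = {t1, t3, t5, t6}

{t1, t3, t5, t6}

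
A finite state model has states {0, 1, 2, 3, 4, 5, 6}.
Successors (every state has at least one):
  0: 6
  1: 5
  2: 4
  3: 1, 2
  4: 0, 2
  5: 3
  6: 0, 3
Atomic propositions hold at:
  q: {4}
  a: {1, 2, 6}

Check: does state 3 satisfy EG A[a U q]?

A[a U q]: least fixpoint, start Z0 = Sat(q) = {4}, add states in Sat(a) with every successor in Z. Z1 = {2, 4}; fixed.
Sat(A[a U q]) = {2, 4}
EG A[a U q]: greatest fixpoint, start Z0 = {2, 4}, keep only states in Sat with some successor in Z. Already a fixed point.
Sat(EG A[a U q]) = {2, 4}
3 ∉ Sat(EG A[a U q]) = {2, 4}, so the formula does not hold at 3.

No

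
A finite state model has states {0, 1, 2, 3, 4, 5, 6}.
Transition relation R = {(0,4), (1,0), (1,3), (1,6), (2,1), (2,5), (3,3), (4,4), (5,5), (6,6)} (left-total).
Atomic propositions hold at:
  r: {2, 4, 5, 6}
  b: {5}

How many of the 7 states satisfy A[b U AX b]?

Sat(AX b) = {s : every successor in {5}} = {5}
A[b U AX b]: least fixpoint, start Z0 = Sat(AX b) = {5}, add states in Sat(b) with every successor in Z. Already a fixed point.
Sat(A[b U AX b]) = {5}
|Sat(A[b U AX b])| = |{5}| = 1.

1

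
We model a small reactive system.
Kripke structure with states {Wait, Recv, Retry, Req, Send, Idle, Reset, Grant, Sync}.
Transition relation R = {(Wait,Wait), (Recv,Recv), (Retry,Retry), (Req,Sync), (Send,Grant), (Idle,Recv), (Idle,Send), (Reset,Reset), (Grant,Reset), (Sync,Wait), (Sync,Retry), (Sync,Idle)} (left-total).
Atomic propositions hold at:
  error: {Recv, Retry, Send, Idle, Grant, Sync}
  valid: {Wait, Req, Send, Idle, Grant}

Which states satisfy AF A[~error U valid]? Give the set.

{Wait, Req, Send, Idle, Grant}

Sat(~error) = {Wait, Req, Reset}
A[~error U valid]: least fixpoint, start Z0 = Sat(valid) = {Wait, Req, Send, Idle, Grant}, add states in Sat(~error) with every successor in Z. Already a fixed point.
Sat(A[~error U valid]) = {Wait, Req, Send, Idle, Grant}
AF A[~error U valid]: least fixpoint, start Z0 = {Wait, Req, Send, Idle, Grant}, add states with every successor in Z. Already a fixed point.
Sat(AF A[~error U valid]) = {Wait, Req, Send, Idle, Grant}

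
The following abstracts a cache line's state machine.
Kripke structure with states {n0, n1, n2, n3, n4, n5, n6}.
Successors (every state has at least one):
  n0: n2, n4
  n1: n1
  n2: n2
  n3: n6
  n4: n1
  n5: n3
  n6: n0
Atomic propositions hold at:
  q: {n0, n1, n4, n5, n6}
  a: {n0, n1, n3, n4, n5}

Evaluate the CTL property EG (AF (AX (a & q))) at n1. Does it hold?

Sat(a & q) = {n0, n1, n4, n5}
Sat(AX (a & q)) = {s : every successor in {n0, n1, n4, n5}} = {n1, n4, n6}
AF (AX (a & q)): least fixpoint, start Z0 = {n1, n4, n6}, add states with every successor in Z. Z1 = {n1, n3, n4, n6}; Z2 = {n1, n3, n4, n5, n6}; fixed.
Sat(AF (AX (a & q))) = {n1, n3, n4, n5, n6}
EG (AF (AX (a & q))): greatest fixpoint, start Z0 = {n1, n3, n4, n5, n6}, keep only states in Sat with some successor in Z. Z1 = {n1, n3, n4, n5}; Z2 = {n1, n4, n5}; Z3 = {n1, n4}; fixed.
Sat(EG (AF (AX (a & q)))) = {n1, n4}
n1 ∈ Sat(EG (AF (AX (a & q)))) = {n1, n4}, so the formula holds at n1.

Yes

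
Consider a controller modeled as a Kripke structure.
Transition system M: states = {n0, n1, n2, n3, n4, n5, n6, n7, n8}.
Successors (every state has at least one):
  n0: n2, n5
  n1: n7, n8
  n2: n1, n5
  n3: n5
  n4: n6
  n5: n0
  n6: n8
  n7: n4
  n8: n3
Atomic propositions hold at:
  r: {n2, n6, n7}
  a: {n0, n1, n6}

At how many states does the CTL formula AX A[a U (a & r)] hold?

1

Sat(a & r) = {n6}
A[a U (a & r)]: least fixpoint, start Z0 = Sat((a & r)) = {n6}, add states in Sat(a) with every successor in Z. Already a fixed point.
Sat(A[a U (a & r)]) = {n6}
Sat(AX A[a U (a & r)]) = {s : every successor in {n6}} = {n4}
|Sat(AX A[a U (a & r)])| = |{n4}| = 1.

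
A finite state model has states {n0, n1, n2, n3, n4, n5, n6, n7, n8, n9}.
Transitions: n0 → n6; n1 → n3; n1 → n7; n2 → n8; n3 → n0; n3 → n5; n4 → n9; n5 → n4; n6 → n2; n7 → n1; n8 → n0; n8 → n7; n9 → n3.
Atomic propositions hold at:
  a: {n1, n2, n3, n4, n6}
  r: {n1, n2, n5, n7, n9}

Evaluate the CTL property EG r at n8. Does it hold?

EG r: greatest fixpoint, start Z0 = {n1, n2, n5, n7, n9}, keep only states in Sat with some successor in Z. Z1 = {n1, n7}; fixed.
Sat(EG r) = {n1, n7}
n8 ∉ Sat(EG r) = {n1, n7}, so the formula does not hold at n8.

No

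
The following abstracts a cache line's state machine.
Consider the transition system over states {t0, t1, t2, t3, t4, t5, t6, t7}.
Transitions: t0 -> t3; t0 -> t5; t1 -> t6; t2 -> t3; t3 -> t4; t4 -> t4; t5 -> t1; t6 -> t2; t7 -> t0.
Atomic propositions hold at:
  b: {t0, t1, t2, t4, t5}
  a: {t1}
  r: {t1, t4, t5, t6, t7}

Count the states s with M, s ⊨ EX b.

6

Sat(EX b) = {s : some successor in {t0, t1, t2, t4, t5}} = {t0, t3, t4, t5, t6, t7}
|Sat(EX b)| = |{t0, t3, t4, t5, t6, t7}| = 6.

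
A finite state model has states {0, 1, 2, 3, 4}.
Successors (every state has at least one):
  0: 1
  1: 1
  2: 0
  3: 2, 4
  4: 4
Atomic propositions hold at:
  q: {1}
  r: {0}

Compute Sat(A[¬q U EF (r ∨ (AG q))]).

{0, 1, 2, 3}

Sat(¬q) = {0, 2, 3, 4}
AG q: greatest fixpoint, start Z0 = {1}, keep only states in Sat with every successor in Z. Already a fixed point.
Sat(AG q) = {1}
Sat(r ∨ (AG q)) = {0, 1}
EF (r ∨ (AG q)): least fixpoint, start Z0 = {0, 1}, add states with some successor in Z. Z1 = {0, 1, 2}; Z2 = {0, 1, 2, 3}; fixed.
Sat(EF (r ∨ (AG q))) = {0, 1, 2, 3}
A[¬q U EF (r ∨ (AG q))]: least fixpoint, start Z0 = Sat(EF (r ∨ (AG q))) = {0, 1, 2, 3}, add states in Sat(¬q) with every successor in Z. Already a fixed point.
Sat(A[¬q U EF (r ∨ (AG q))]) = {0, 1, 2, 3}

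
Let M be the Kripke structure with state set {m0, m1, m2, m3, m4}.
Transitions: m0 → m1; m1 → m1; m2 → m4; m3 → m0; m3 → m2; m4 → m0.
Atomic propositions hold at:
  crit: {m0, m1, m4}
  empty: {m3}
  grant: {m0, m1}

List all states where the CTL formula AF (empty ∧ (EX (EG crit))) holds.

{m3}

EG crit: greatest fixpoint, start Z0 = {m0, m1, m4}, keep only states in Sat with some successor in Z. Already a fixed point.
Sat(EG crit) = {m0, m1, m4}
Sat(EX (EG crit)) = {s : some successor in {m0, m1, m4}} = {m0, m1, m2, m3, m4}
Sat(empty ∧ (EX (EG crit))) = {m3}
AF (empty ∧ (EX (EG crit))): least fixpoint, start Z0 = {m3}, add states with every successor in Z. Already a fixed point.
Sat(AF (empty ∧ (EX (EG crit)))) = {m3}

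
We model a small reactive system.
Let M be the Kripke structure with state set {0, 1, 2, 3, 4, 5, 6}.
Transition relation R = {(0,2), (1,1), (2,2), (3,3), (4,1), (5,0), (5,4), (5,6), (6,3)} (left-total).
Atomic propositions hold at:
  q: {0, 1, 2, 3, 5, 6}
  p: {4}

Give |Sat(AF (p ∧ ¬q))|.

1

Sat(¬q) = {4}
Sat(p ∧ ¬q) = {4}
AF (p ∧ ¬q): least fixpoint, start Z0 = {4}, add states with every successor in Z. Already a fixed point.
Sat(AF (p ∧ ¬q)) = {4}
|Sat(AF (p ∧ ¬q))| = |{4}| = 1.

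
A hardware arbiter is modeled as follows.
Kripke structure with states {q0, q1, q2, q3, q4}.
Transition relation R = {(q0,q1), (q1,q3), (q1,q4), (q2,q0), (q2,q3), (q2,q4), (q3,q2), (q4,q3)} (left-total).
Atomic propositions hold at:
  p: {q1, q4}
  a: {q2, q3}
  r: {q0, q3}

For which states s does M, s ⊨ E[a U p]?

{q1, q2, q3, q4}

E[a U p]: least fixpoint, start Z0 = Sat(p) = {q1, q4}, add states in Sat(a) with some successor in Z. Z1 = {q1, q2, q4}; Z2 = {q1, q2, q3, q4}; fixed.
Sat(E[a U p]) = {q1, q2, q3, q4}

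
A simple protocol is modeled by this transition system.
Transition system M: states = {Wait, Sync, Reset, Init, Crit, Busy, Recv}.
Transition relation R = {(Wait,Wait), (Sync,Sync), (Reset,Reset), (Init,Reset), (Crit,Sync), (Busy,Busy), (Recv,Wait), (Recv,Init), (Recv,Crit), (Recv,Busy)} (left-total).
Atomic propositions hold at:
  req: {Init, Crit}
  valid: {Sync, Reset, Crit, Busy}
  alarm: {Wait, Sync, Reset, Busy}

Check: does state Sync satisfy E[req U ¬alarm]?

No

Sat(¬alarm) = {Init, Crit, Recv}
E[req U ¬alarm]: least fixpoint, start Z0 = Sat(¬alarm) = {Init, Crit, Recv}, add states in Sat(req) with some successor in Z. Already a fixed point.
Sat(E[req U ¬alarm]) = {Init, Crit, Recv}
Sync ∉ Sat(E[req U ¬alarm]) = {Init, Crit, Recv}, so the formula does not hold at Sync.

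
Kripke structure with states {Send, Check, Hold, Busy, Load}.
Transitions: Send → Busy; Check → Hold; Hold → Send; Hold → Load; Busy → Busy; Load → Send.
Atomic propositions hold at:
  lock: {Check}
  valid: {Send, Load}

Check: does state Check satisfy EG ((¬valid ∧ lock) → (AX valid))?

Sat(¬valid) = {Check, Hold, Busy}
Sat(¬valid ∧ lock) = {Check}
Sat(AX valid) = {s : every successor in {Send, Load}} = {Hold, Load}
Sat((¬valid ∧ lock) → (AX valid)) = {Send, Hold, Busy, Load}
EG ((¬valid ∧ lock) → (AX valid)): greatest fixpoint, start Z0 = {Send, Hold, Busy, Load}, keep only states in Sat with some successor in Z. Already a fixed point.
Sat(EG ((¬valid ∧ lock) → (AX valid))) = {Send, Hold, Busy, Load}
Check ∉ Sat(EG ((¬valid ∧ lock) → (AX valid))) = {Send, Hold, Busy, Load}, so the formula does not hold at Check.

No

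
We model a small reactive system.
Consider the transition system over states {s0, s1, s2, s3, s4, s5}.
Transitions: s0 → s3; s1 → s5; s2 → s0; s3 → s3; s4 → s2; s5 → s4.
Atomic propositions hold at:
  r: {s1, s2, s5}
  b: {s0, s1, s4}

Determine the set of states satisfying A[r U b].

{s0, s1, s2, s4, s5}

A[r U b]: least fixpoint, start Z0 = Sat(b) = {s0, s1, s4}, add states in Sat(r) with every successor in Z. Z1 = {s0, s1, s2, s4, s5}; fixed.
Sat(A[r U b]) = {s0, s1, s2, s4, s5}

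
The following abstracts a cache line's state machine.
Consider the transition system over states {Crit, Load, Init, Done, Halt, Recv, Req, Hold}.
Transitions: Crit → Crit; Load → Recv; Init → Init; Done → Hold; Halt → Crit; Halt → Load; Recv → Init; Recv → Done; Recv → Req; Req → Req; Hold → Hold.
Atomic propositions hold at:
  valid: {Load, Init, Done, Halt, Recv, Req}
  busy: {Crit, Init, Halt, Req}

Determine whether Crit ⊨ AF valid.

No

AF valid: least fixpoint, start Z0 = {Load, Init, Done, Halt, Recv, Req}, add states with every successor in Z. Already a fixed point.
Sat(AF valid) = {Load, Init, Done, Halt, Recv, Req}
Crit ∉ Sat(AF valid) = {Load, Init, Done, Halt, Recv, Req}, so the formula does not hold at Crit.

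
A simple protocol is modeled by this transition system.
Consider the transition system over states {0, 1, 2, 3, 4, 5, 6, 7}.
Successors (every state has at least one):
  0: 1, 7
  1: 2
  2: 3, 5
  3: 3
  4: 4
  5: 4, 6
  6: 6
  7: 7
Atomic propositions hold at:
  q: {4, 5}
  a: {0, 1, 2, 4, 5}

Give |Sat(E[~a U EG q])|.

Sat(~a) = {3, 6, 7}
EG q: greatest fixpoint, start Z0 = {4, 5}, keep only states in Sat with some successor in Z. Already a fixed point.
Sat(EG q) = {4, 5}
E[~a U EG q]: least fixpoint, start Z0 = Sat(EG q) = {4, 5}, add states in Sat(~a) with some successor in Z. Already a fixed point.
Sat(E[~a U EG q]) = {4, 5}
|Sat(E[~a U EG q])| = |{4, 5}| = 2.

2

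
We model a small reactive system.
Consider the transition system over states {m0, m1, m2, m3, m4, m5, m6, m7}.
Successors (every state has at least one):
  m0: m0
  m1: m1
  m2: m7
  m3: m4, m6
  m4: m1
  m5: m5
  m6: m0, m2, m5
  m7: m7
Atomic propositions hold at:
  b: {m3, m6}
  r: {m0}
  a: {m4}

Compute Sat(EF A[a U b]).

A[a U b]: least fixpoint, start Z0 = Sat(b) = {m3, m6}, add states in Sat(a) with every successor in Z. Already a fixed point.
Sat(A[a U b]) = {m3, m6}
EF A[a U b]: least fixpoint, start Z0 = {m3, m6}, add states with some successor in Z. Already a fixed point.
Sat(EF A[a U b]) = {m3, m6}

{m3, m6}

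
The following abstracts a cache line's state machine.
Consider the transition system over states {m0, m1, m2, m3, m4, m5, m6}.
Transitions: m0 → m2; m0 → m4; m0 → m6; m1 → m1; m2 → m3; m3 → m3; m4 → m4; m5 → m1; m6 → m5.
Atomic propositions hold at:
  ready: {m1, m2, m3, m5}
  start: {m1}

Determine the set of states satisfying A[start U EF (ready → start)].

{m0, m1, m4, m5, m6}

Sat(ready → start) = {m0, m1, m4, m6}
EF (ready → start): least fixpoint, start Z0 = {m0, m1, m4, m6}, add states with some successor in Z. Z1 = {m0, m1, m4, m5, m6}; fixed.
Sat(EF (ready → start)) = {m0, m1, m4, m5, m6}
A[start U EF (ready → start)]: least fixpoint, start Z0 = Sat(EF (ready → start)) = {m0, m1, m4, m5, m6}, add states in Sat(start) with every successor in Z. Already a fixed point.
Sat(A[start U EF (ready → start)]) = {m0, m1, m4, m5, m6}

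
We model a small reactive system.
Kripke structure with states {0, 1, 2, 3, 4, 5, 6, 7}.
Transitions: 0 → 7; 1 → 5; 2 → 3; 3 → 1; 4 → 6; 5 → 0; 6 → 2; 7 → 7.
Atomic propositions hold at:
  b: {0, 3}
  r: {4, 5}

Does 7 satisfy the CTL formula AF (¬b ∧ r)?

No

Sat(¬b) = {1, 2, 4, 5, 6, 7}
Sat(¬b ∧ r) = {4, 5}
AF (¬b ∧ r): least fixpoint, start Z0 = {4, 5}, add states with every successor in Z. Z1 = {1, 4, 5}; Z2 = {1, 3, 4, 5}; Z3 = {1, 2, 3, 4, 5}; Z4 = {1, 2, 3, 4, 5, 6}; fixed.
Sat(AF (¬b ∧ r)) = {1, 2, 3, 4, 5, 6}
7 ∉ Sat(AF (¬b ∧ r)) = {1, 2, 3, 4, 5, 6}, so the formula does not hold at 7.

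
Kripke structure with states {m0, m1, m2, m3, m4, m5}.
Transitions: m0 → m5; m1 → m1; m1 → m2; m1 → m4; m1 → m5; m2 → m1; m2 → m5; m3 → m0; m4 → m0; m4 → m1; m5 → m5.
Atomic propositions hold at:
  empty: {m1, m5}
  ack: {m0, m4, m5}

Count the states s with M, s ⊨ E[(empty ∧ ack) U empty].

Sat(empty ∧ ack) = {m5}
E[(empty ∧ ack) U empty]: least fixpoint, start Z0 = Sat(empty) = {m1, m5}, add states in Sat(empty ∧ ack) with some successor in Z. Already a fixed point.
Sat(E[(empty ∧ ack) U empty]) = {m1, m5}
|Sat(E[(empty ∧ ack) U empty])| = |{m1, m5}| = 2.

2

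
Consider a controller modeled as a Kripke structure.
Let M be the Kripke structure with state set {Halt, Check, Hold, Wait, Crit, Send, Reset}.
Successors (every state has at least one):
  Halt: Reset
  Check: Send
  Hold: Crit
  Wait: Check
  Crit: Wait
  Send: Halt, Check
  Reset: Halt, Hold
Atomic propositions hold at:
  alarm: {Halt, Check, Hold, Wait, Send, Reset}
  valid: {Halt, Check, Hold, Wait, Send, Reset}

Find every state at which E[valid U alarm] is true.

{Halt, Check, Hold, Wait, Send, Reset}

E[valid U alarm]: least fixpoint, start Z0 = Sat(alarm) = {Halt, Check, Hold, Wait, Send, Reset}, add states in Sat(valid) with some successor in Z. Already a fixed point.
Sat(E[valid U alarm]) = {Halt, Check, Hold, Wait, Send, Reset}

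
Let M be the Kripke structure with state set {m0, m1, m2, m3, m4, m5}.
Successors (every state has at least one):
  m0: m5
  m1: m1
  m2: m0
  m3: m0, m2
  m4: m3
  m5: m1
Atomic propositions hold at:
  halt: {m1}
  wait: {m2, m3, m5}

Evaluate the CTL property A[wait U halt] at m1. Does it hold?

Yes

A[wait U halt]: least fixpoint, start Z0 = Sat(halt) = {m1}, add states in Sat(wait) with every successor in Z. Z1 = {m1, m5}; fixed.
Sat(A[wait U halt]) = {m1, m5}
m1 ∈ Sat(A[wait U halt]) = {m1, m5}, so the formula holds at m1.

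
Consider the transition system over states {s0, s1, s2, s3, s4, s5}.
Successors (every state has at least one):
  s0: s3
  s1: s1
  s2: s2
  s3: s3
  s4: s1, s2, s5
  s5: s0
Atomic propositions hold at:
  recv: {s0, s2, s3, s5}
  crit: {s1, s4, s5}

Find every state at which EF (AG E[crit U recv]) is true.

{s0, s2, s3, s4, s5}

E[crit U recv]: least fixpoint, start Z0 = Sat(recv) = {s0, s2, s3, s5}, add states in Sat(crit) with some successor in Z. Z1 = {s0, s2, s3, s4, s5}; fixed.
Sat(E[crit U recv]) = {s0, s2, s3, s4, s5}
AG E[crit U recv]: greatest fixpoint, start Z0 = {s0, s2, s3, s4, s5}, keep only states in Sat with every successor in Z. Z1 = {s0, s2, s3, s5}; fixed.
Sat(AG E[crit U recv]) = {s0, s2, s3, s5}
EF (AG E[crit U recv]): least fixpoint, start Z0 = {s0, s2, s3, s5}, add states with some successor in Z. Z1 = {s0, s2, s3, s4, s5}; fixed.
Sat(EF (AG E[crit U recv])) = {s0, s2, s3, s4, s5}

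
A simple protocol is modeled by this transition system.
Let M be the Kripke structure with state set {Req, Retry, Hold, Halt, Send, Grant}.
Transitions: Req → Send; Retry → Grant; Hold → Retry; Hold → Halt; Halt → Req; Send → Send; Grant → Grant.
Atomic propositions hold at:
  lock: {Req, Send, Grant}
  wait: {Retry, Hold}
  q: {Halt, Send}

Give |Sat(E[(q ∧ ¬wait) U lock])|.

4

Sat(¬wait) = {Req, Halt, Send, Grant}
Sat(q ∧ ¬wait) = {Halt, Send}
E[(q ∧ ¬wait) U lock]: least fixpoint, start Z0 = Sat(lock) = {Req, Send, Grant}, add states in Sat(q ∧ ¬wait) with some successor in Z. Z1 = {Req, Halt, Send, Grant}; fixed.
Sat(E[(q ∧ ¬wait) U lock]) = {Req, Halt, Send, Grant}
|Sat(E[(q ∧ ¬wait) U lock])| = |{Req, Halt, Send, Grant}| = 4.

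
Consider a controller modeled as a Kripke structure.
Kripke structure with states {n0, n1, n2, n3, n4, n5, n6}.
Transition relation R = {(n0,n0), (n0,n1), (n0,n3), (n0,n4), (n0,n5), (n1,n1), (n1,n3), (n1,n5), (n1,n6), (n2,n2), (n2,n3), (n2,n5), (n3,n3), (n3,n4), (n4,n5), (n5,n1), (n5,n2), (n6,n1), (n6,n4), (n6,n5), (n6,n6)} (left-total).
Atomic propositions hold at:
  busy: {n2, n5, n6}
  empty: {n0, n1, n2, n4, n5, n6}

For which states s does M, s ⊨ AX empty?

{n4, n5, n6}

Sat(AX empty) = {s : every successor in {n0, n1, n2, n4, n5, n6}} = {n4, n5, n6}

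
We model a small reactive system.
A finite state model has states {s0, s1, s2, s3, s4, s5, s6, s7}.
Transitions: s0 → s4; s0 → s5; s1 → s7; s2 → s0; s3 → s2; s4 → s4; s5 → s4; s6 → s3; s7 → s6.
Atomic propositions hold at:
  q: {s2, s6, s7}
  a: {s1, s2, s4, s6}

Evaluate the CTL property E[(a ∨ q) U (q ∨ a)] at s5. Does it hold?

No

Sat(a ∨ q) = {s1, s2, s4, s6, s7}
Sat(q ∨ a) = {s1, s2, s4, s6, s7}
E[(a ∨ q) U (q ∨ a)]: least fixpoint, start Z0 = Sat((q ∨ a)) = {s1, s2, s4, s6, s7}, add states in Sat(a ∨ q) with some successor in Z. Already a fixed point.
Sat(E[(a ∨ q) U (q ∨ a)]) = {s1, s2, s4, s6, s7}
s5 ∉ Sat(E[(a ∨ q) U (q ∨ a)]) = {s1, s2, s4, s6, s7}, so the formula does not hold at s5.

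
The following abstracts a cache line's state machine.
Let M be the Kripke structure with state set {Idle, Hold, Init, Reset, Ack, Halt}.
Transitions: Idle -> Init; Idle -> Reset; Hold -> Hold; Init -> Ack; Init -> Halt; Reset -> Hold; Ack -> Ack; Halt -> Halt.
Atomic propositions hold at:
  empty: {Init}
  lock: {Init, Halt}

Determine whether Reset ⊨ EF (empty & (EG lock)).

EG lock: greatest fixpoint, start Z0 = {Init, Halt}, keep only states in Sat with some successor in Z. Already a fixed point.
Sat(EG lock) = {Init, Halt}
Sat(empty & (EG lock)) = {Init}
EF (empty & (EG lock)): least fixpoint, start Z0 = {Init}, add states with some successor in Z. Z1 = {Idle, Init}; fixed.
Sat(EF (empty & (EG lock))) = {Idle, Init}
Reset ∉ Sat(EF (empty & (EG lock))) = {Idle, Init}, so the formula does not hold at Reset.

No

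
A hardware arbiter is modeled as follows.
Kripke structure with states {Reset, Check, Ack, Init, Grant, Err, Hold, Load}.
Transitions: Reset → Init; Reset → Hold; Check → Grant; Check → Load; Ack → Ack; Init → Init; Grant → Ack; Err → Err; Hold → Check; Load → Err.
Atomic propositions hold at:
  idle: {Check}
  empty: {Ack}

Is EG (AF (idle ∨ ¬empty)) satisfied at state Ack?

Sat(¬empty) = {Reset, Check, Init, Grant, Err, Hold, Load}
Sat(idle ∨ ¬empty) = {Reset, Check, Init, Grant, Err, Hold, Load}
AF (idle ∨ ¬empty): least fixpoint, start Z0 = {Reset, Check, Init, Grant, Err, Hold, Load}, add states with every successor in Z. Already a fixed point.
Sat(AF (idle ∨ ¬empty)) = {Reset, Check, Init, Grant, Err, Hold, Load}
EG (AF (idle ∨ ¬empty)): greatest fixpoint, start Z0 = {Reset, Check, Init, Grant, Err, Hold, Load}, keep only states in Sat with some successor in Z. Z1 = {Reset, Check, Init, Err, Hold, Load}; fixed.
Sat(EG (AF (idle ∨ ¬empty))) = {Reset, Check, Init, Err, Hold, Load}
Ack ∉ Sat(EG (AF (idle ∨ ¬empty))) = {Reset, Check, Init, Err, Hold, Load}, so the formula does not hold at Ack.

No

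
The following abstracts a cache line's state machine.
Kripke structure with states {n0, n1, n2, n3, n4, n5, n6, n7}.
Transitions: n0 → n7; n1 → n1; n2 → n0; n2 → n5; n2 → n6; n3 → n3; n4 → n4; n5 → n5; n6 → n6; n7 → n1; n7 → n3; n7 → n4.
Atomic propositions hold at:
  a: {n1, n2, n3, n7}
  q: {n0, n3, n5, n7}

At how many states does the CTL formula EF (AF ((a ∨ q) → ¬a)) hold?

Sat(a ∨ q) = {n0, n1, n2, n3, n5, n7}
Sat(¬a) = {n0, n4, n5, n6}
Sat((a ∨ q) → ¬a) = {n0, n4, n5, n6}
AF ((a ∨ q) → ¬a): least fixpoint, start Z0 = {n0, n4, n5, n6}, add states with every successor in Z. Z1 = {n0, n2, n4, n5, n6}; fixed.
Sat(AF ((a ∨ q) → ¬a)) = {n0, n2, n4, n5, n6}
EF (AF ((a ∨ q) → ¬a)): least fixpoint, start Z0 = {n0, n2, n4, n5, n6}, add states with some successor in Z. Z1 = {n0, n2, n4, n5, n6, n7}; fixed.
Sat(EF (AF ((a ∨ q) → ¬a))) = {n0, n2, n4, n5, n6, n7}
|Sat(EF (AF ((a ∨ q) → ¬a)))| = |{n0, n2, n4, n5, n6, n7}| = 6.

6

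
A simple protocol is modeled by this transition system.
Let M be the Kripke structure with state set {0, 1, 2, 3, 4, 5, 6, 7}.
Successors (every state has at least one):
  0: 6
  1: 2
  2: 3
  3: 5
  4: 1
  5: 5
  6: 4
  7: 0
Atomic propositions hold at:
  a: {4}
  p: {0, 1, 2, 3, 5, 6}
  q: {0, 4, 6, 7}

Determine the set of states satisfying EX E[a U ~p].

{6}

Sat(~p) = {4, 7}
E[a U ~p]: least fixpoint, start Z0 = Sat(~p) = {4, 7}, add states in Sat(a) with some successor in Z. Already a fixed point.
Sat(E[a U ~p]) = {4, 7}
Sat(EX E[a U ~p]) = {s : some successor in {4, 7}} = {6}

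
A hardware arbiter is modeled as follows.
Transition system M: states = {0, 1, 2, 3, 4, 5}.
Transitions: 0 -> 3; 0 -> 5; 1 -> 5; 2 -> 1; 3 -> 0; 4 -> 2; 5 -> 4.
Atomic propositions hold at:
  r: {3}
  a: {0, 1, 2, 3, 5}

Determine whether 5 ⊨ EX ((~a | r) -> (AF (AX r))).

No

Sat(~a) = {4}
Sat(~a | r) = {3, 4}
Sat(AX r) = {s : every successor in {3}} = ∅
AF (AX r): least fixpoint, start Z0 = ∅, add states with every successor in Z. Already a fixed point.
Sat(AF (AX r)) = ∅
Sat((~a | r) -> (AF (AX r))) = {0, 1, 2, 5}
Sat(EX ((~a | r) -> (AF (AX r)))) = {s : some successor in {0, 1, 2, 5}} = {0, 1, 2, 3, 4}
5 ∉ Sat(EX ((~a | r) -> (AF (AX r)))) = {0, 1, 2, 3, 4}, so the formula does not hold at 5.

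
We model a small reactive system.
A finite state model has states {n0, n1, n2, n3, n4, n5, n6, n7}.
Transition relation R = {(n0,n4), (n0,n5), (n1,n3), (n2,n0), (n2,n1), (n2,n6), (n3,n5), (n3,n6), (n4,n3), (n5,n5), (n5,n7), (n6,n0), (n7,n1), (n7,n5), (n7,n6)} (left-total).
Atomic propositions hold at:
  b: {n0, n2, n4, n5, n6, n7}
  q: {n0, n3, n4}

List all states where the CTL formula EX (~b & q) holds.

{n1, n4}

Sat(~b) = {n1, n3}
Sat(~b & q) = {n3}
Sat(EX (~b & q)) = {s : some successor in {n3}} = {n1, n4}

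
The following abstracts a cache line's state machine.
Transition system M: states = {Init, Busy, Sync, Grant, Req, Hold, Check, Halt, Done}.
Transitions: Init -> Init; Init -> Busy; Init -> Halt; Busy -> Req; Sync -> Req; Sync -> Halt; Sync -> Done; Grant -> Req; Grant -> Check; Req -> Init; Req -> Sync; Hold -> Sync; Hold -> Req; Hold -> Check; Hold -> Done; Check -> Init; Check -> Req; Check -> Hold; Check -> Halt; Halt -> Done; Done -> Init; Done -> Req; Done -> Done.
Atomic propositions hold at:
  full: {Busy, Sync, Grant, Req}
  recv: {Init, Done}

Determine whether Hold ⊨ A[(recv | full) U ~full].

Yes

Sat(recv | full) = {Init, Busy, Sync, Grant, Req, Done}
Sat(~full) = {Init, Hold, Check, Halt, Done}
A[(recv | full) U ~full]: least fixpoint, start Z0 = Sat(~full) = {Init, Hold, Check, Halt, Done}, add states in Sat(recv | full) with every successor in Z. Already a fixed point.
Sat(A[(recv | full) U ~full]) = {Init, Hold, Check, Halt, Done}
Hold ∈ Sat(A[(recv | full) U ~full]) = {Init, Hold, Check, Halt, Done}, so the formula holds at Hold.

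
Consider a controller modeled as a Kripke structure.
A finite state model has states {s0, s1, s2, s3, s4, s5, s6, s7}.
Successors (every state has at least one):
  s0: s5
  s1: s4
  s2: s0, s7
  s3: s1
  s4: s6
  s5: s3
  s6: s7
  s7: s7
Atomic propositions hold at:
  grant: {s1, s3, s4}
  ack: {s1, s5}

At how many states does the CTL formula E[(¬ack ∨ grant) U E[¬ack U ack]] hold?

5

Sat(¬ack) = {s0, s2, s3, s4, s6, s7}
Sat(¬ack ∨ grant) = {s0, s1, s2, s3, s4, s6, s7}
E[¬ack U ack]: least fixpoint, start Z0 = Sat(ack) = {s1, s5}, add states in Sat(¬ack) with some successor in Z. Z1 = {s0, s1, s3, s5}; Z2 = {s0, s1, s2, s3, s5}; fixed.
Sat(E[¬ack U ack]) = {s0, s1, s2, s3, s5}
E[(¬ack ∨ grant) U E[¬ack U ack]]: least fixpoint, start Z0 = Sat(E[¬ack U ack]) = {s0, s1, s2, s3, s5}, add states in Sat(¬ack ∨ grant) with some successor in Z. Already a fixed point.
Sat(E[(¬ack ∨ grant) U E[¬ack U ack]]) = {s0, s1, s2, s3, s5}
|Sat(E[(¬ack ∨ grant) U E[¬ack U ack]])| = |{s0, s1, s2, s3, s5}| = 5.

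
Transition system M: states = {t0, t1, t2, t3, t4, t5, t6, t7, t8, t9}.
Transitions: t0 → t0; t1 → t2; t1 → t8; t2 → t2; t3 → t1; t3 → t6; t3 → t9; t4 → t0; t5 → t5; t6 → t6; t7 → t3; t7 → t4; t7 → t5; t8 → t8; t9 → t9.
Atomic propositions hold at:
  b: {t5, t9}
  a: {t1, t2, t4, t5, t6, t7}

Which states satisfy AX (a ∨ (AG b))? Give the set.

AG b: greatest fixpoint, start Z0 = {t5, t9}, keep only states in Sat with every successor in Z. Already a fixed point.
Sat(AG b) = {t5, t9}
Sat(a ∨ (AG b)) = {t1, t2, t4, t5, t6, t7, t9}
Sat(AX (a ∨ (AG b))) = {s : every successor in {t1, t2, t4, t5, t6, t7, t9}} = {t2, t3, t5, t6, t9}

{t2, t3, t5, t6, t9}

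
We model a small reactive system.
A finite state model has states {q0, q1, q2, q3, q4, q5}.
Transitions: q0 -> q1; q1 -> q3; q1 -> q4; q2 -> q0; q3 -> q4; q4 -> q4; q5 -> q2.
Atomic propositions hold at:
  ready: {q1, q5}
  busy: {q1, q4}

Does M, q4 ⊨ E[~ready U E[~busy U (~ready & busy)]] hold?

Sat(~ready) = {q0, q2, q3, q4}
Sat(~busy) = {q0, q2, q3, q5}
Sat(~ready & busy) = {q4}
E[~busy U (~ready & busy)]: least fixpoint, start Z0 = Sat((~ready & busy)) = {q4}, add states in Sat(~busy) with some successor in Z. Z1 = {q3, q4}; fixed.
Sat(E[~busy U (~ready & busy)]) = {q3, q4}
E[~ready U E[~busy U (~ready & busy)]]: least fixpoint, start Z0 = Sat(E[~busy U (~ready & busy)]) = {q3, q4}, add states in Sat(~ready) with some successor in Z. Already a fixed point.
Sat(E[~ready U E[~busy U (~ready & busy)]]) = {q3, q4}
q4 ∈ Sat(E[~ready U E[~busy U (~ready & busy)]]) = {q3, q4}, so the formula holds at q4.

Yes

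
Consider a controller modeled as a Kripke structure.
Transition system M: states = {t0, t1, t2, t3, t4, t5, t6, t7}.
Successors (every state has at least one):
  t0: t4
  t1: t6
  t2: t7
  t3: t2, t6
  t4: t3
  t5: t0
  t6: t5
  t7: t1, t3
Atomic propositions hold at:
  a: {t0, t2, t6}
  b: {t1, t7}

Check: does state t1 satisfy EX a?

Sat(EX a) = {s : some successor in {t0, t2, t6}} = {t1, t3, t5}
t1 ∈ Sat(EX a) = {t1, t3, t5}, so the formula holds at t1.

Yes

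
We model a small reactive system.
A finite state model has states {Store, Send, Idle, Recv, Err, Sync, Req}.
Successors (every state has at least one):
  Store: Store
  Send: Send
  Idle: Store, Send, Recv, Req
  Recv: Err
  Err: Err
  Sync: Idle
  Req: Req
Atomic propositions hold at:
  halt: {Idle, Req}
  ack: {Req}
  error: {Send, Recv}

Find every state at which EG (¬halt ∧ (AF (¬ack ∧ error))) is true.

Sat(¬halt) = {Store, Send, Recv, Err, Sync}
Sat(¬ack) = {Store, Send, Idle, Recv, Err, Sync}
Sat(¬ack ∧ error) = {Send, Recv}
AF (¬ack ∧ error): least fixpoint, start Z0 = {Send, Recv}, add states with every successor in Z. Already a fixed point.
Sat(AF (¬ack ∧ error)) = {Send, Recv}
Sat(¬halt ∧ (AF (¬ack ∧ error))) = {Send, Recv}
EG (¬halt ∧ (AF (¬ack ∧ error))): greatest fixpoint, start Z0 = {Send, Recv}, keep only states in Sat with some successor in Z. Z1 = {Send}; fixed.
Sat(EG (¬halt ∧ (AF (¬ack ∧ error)))) = {Send}

{Send}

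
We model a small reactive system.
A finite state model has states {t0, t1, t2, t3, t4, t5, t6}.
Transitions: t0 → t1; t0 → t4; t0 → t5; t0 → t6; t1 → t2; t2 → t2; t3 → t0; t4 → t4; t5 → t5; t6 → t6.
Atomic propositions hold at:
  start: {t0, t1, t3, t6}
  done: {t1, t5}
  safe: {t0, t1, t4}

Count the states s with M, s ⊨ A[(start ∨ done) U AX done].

Sat(start ∨ done) = {t0, t1, t3, t5, t6}
Sat(AX done) = {s : every successor in {t1, t5}} = {t5}
A[(start ∨ done) U AX done]: least fixpoint, start Z0 = Sat(AX done) = {t5}, add states in Sat(start ∨ done) with every successor in Z. Already a fixed point.
Sat(A[(start ∨ done) U AX done]) = {t5}
|Sat(A[(start ∨ done) U AX done])| = |{t5}| = 1.

1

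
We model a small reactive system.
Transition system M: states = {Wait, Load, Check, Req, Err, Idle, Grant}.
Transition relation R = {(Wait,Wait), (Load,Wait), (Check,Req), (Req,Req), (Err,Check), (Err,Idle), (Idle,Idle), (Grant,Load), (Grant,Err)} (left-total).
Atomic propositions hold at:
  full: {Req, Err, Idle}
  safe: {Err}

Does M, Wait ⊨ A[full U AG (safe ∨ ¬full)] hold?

Yes

Sat(¬full) = {Wait, Load, Check, Grant}
Sat(safe ∨ ¬full) = {Wait, Load, Check, Err, Grant}
AG (safe ∨ ¬full): greatest fixpoint, start Z0 = {Wait, Load, Check, Err, Grant}, keep only states in Sat with every successor in Z. Z1 = {Wait, Load, Grant}; Z2 = {Wait, Load}; fixed.
Sat(AG (safe ∨ ¬full)) = {Wait, Load}
A[full U AG (safe ∨ ¬full)]: least fixpoint, start Z0 = Sat(AG (safe ∨ ¬full)) = {Wait, Load}, add states in Sat(full) with every successor in Z. Already a fixed point.
Sat(A[full U AG (safe ∨ ¬full)]) = {Wait, Load}
Wait ∈ Sat(A[full U AG (safe ∨ ¬full)]) = {Wait, Load}, so the formula holds at Wait.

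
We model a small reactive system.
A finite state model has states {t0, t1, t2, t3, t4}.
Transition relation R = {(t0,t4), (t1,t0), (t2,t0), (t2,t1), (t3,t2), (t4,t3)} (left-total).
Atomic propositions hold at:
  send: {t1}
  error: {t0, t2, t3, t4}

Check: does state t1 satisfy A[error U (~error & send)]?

Yes

Sat(~error) = {t1}
Sat(~error & send) = {t1}
A[error U (~error & send)]: least fixpoint, start Z0 = Sat((~error & send)) = {t1}, add states in Sat(error) with every successor in Z. Already a fixed point.
Sat(A[error U (~error & send)]) = {t1}
t1 ∈ Sat(A[error U (~error & send)]) = {t1}, so the formula holds at t1.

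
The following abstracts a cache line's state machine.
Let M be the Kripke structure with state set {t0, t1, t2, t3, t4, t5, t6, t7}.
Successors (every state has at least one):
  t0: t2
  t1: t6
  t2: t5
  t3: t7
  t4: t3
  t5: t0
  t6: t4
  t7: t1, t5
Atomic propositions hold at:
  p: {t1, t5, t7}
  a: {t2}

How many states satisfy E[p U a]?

1

E[p U a]: least fixpoint, start Z0 = Sat(a) = {t2}, add states in Sat(p) with some successor in Z. Already a fixed point.
Sat(E[p U a]) = {t2}
|Sat(E[p U a])| = |{t2}| = 1.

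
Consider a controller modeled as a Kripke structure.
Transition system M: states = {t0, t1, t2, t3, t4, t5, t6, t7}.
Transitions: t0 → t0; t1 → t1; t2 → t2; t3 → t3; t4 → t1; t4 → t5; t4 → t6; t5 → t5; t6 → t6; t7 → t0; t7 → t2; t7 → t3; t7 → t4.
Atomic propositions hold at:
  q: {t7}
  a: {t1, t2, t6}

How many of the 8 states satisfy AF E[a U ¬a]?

5

Sat(¬a) = {t0, t3, t4, t5, t7}
E[a U ¬a]: least fixpoint, start Z0 = Sat(¬a) = {t0, t3, t4, t5, t7}, add states in Sat(a) with some successor in Z. Already a fixed point.
Sat(E[a U ¬a]) = {t0, t3, t4, t5, t7}
AF E[a U ¬a]: least fixpoint, start Z0 = {t0, t3, t4, t5, t7}, add states with every successor in Z. Already a fixed point.
Sat(AF E[a U ¬a]) = {t0, t3, t4, t5, t7}
|Sat(AF E[a U ¬a])| = |{t0, t3, t4, t5, t7}| = 5.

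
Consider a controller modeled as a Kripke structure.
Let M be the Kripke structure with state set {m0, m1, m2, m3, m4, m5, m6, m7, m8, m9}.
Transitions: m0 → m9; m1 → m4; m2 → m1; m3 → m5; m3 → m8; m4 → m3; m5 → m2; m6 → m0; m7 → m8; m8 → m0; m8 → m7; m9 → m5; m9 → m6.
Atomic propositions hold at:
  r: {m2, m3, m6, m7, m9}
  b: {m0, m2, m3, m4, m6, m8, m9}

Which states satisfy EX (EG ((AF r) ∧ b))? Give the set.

{m0, m1, m3, m4, m6, m7, m8, m9}

AF r: least fixpoint, start Z0 = {m2, m3, m6, m7, m9}, add states with every successor in Z. Z1 = {m0, m2, m3, m4, m5, m6, m7, m9}; Z2 = {m0, m1, m2, m3, m4, m5, m6, m7, m8, m9}; fixed.
Sat(AF r) = {m0, m1, m2, m3, m4, m5, m6, m7, m8, m9}
Sat((AF r) ∧ b) = {m0, m2, m3, m4, m6, m8, m9}
EG ((AF r) ∧ b): greatest fixpoint, start Z0 = {m0, m2, m3, m4, m6, m8, m9}, keep only states in Sat with some successor in Z. Z1 = {m0, m3, m4, m6, m8, m9}; fixed.
Sat(EG ((AF r) ∧ b)) = {m0, m3, m4, m6, m8, m9}
Sat(EX (EG ((AF r) ∧ b))) = {s : some successor in {m0, m3, m4, m6, m8, m9}} = {m0, m1, m3, m4, m6, m7, m8, m9}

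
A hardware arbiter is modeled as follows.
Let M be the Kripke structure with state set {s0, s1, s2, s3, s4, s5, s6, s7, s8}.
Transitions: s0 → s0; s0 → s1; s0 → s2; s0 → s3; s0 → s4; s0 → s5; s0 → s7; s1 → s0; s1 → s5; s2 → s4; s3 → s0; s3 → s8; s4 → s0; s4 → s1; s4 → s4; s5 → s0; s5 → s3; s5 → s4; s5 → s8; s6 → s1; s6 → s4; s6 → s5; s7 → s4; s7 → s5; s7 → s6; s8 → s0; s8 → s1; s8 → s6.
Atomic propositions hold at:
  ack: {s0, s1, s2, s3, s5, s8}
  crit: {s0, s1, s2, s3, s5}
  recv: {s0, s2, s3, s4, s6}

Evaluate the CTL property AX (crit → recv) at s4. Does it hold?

No

Sat(crit → recv) = {s0, s2, s3, s4, s6, s7, s8}
Sat(AX (crit → recv)) = {s : every successor in {s0, s2, s3, s4, s6, s7, s8}} = {s2, s3, s5}
s4 ∉ Sat(AX (crit → recv)) = {s2, s3, s5}, so the formula does not hold at s4.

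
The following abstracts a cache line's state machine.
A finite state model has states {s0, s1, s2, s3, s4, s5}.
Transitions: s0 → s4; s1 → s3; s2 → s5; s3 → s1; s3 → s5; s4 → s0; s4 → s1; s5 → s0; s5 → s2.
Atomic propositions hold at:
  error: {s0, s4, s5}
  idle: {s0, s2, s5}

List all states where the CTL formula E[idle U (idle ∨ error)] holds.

{s0, s2, s4, s5}

Sat(idle ∨ error) = {s0, s2, s4, s5}
E[idle U (idle ∨ error)]: least fixpoint, start Z0 = Sat((idle ∨ error)) = {s0, s2, s4, s5}, add states in Sat(idle) with some successor in Z. Already a fixed point.
Sat(E[idle U (idle ∨ error)]) = {s0, s2, s4, s5}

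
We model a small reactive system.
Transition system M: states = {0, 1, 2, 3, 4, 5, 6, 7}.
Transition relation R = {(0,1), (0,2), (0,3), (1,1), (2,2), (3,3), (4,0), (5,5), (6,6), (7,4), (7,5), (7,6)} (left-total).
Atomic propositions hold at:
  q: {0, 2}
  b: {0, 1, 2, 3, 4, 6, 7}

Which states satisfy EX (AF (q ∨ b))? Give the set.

Sat(q ∨ b) = {0, 1, 2, 3, 4, 6, 7}
AF (q ∨ b): least fixpoint, start Z0 = {0, 1, 2, 3, 4, 6, 7}, add states with every successor in Z. Already a fixed point.
Sat(AF (q ∨ b)) = {0, 1, 2, 3, 4, 6, 7}
Sat(EX (AF (q ∨ b))) = {s : some successor in {0, 1, 2, 3, 4, 6, 7}} = {0, 1, 2, 3, 4, 6, 7}

{0, 1, 2, 3, 4, 6, 7}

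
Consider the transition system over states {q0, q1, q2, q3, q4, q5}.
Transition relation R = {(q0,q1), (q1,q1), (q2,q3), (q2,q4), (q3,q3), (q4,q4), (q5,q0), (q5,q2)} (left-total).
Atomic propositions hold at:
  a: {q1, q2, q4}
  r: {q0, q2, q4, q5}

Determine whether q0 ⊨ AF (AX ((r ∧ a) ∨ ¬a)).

Sat(r ∧ a) = {q2, q4}
Sat(¬a) = {q0, q3, q5}
Sat((r ∧ a) ∨ ¬a) = {q0, q2, q3, q4, q5}
Sat(AX ((r ∧ a) ∨ ¬a)) = {s : every successor in {q0, q2, q3, q4, q5}} = {q2, q3, q4, q5}
AF (AX ((r ∧ a) ∨ ¬a)): least fixpoint, start Z0 = {q2, q3, q4, q5}, add states with every successor in Z. Already a fixed point.
Sat(AF (AX ((r ∧ a) ∨ ¬a))) = {q2, q3, q4, q5}
q0 ∉ Sat(AF (AX ((r ∧ a) ∨ ¬a))) = {q2, q3, q4, q5}, so the formula does not hold at q0.

No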